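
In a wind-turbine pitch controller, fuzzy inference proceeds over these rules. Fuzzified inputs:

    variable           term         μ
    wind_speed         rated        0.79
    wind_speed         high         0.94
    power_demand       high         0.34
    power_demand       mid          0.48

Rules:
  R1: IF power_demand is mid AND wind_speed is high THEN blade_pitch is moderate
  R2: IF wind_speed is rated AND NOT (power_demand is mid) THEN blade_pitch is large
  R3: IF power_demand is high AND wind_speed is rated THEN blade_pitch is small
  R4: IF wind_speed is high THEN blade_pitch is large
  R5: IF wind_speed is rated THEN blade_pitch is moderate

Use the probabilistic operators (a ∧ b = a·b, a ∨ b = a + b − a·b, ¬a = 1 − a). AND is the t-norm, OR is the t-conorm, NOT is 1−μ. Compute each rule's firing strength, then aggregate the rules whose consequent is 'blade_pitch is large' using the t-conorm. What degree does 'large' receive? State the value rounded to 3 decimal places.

0.965

R1: mid=0.48, high=0.94; AND[a·b] → w = 0.4512
R2: rated=0.79, ¬mid=1−0.48=0.52; AND[a·b] → w = 0.4108
R3: high=0.34, rated=0.79; AND[a·b] → w = 0.2686
R4: high=0.94 → w = 0.9400
R5: rated=0.79 → w = 0.7900
Rules with consequent 'large': {R2, R4} → strengths 0.4108, 0.9400
Aggregate via t-conorm [a + b − a·b]: 0.9646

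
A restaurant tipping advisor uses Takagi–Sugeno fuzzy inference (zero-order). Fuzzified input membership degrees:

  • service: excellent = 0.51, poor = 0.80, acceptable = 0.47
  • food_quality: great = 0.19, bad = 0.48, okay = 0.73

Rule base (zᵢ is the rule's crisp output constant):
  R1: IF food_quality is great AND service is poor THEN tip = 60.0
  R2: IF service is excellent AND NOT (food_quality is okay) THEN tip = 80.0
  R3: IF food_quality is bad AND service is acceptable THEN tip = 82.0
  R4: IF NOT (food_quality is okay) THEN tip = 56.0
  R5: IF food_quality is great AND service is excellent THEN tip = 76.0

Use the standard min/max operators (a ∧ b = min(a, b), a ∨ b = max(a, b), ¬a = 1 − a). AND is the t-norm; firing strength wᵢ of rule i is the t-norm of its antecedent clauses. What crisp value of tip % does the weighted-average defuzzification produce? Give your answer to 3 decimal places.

72.734

R1 (z=60.0): great=0.19, poor=0.80; AND[min(a, b)] → w = 0.19
R2 (z=80.0): excellent=0.51, ¬okay=1−0.73=0.27; AND[min(a, b)] → w = 0.27
R3 (z=82.0): bad=0.48, acceptable=0.47; AND[min(a, b)] → w = 0.47
R4 (z=56.0): ¬okay=1−0.73=0.27 → w = 0.27
R5 (z=76.0): great=0.19, excellent=0.51; AND[min(a, b)] → w = 0.19
Weighted average = (0.19·60.0 + 0.27·80.0 + 0.47·82.0 + 0.27·56.0 + 0.19·76.0) / (0.19 + 0.27 + 0.47 + 0.27 + 0.19)
  = 101.1000 / 1.3900 = 72.734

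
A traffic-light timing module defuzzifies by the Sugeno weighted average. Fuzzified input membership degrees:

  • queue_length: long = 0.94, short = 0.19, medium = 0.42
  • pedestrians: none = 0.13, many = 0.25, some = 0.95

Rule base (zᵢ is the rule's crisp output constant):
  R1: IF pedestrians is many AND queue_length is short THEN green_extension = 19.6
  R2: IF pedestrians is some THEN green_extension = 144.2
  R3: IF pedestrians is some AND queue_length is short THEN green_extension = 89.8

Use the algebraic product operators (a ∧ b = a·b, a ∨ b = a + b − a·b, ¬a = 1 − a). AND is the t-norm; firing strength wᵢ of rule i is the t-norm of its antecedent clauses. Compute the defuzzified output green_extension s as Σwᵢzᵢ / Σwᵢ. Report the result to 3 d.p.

R1 (z=19.6): many=0.25, short=0.19; AND[a·b] → w = 0.0475
R2 (z=144.2): some=0.95 → w = 0.9500
R3 (z=89.8): some=0.95, short=0.19; AND[a·b] → w = 0.1805
Weighted average = (0.0475·19.6 + 0.9500·144.2 + 0.1805·89.8) / (0.0475 + 0.9500 + 0.1805)
  = 154.1299 / 1.1780 = 130.840

130.840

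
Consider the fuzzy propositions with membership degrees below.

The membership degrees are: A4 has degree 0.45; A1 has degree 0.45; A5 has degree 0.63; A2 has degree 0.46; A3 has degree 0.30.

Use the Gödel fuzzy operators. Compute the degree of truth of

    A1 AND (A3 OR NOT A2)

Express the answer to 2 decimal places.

0.45

NOT A2 = 1 − 0.46 = 0.54
A3 OR NOT A2 = max(a, b) on (0.30, 0.54) = 0.54
A1 AND (A3 OR NOT A2) = min(a, b) on (0.45, 0.54) = 0.45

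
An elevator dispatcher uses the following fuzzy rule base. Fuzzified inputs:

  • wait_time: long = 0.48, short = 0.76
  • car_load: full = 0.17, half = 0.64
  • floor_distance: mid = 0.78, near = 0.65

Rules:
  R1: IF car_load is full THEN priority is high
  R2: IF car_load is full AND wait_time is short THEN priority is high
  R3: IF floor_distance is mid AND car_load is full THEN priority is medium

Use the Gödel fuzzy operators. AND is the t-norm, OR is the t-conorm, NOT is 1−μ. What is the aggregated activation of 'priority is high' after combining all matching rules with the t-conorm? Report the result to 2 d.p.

0.17

R1: full=0.17 → w = 0.17
R2: full=0.17, short=0.76; AND[min(a, b)] → w = 0.17
R3: mid=0.78, full=0.17; AND[min(a, b)] → w = 0.17
Rules with consequent 'high': {R1, R2} → strengths 0.17, 0.17
Aggregate via t-conorm [max(a, b)]: 0.17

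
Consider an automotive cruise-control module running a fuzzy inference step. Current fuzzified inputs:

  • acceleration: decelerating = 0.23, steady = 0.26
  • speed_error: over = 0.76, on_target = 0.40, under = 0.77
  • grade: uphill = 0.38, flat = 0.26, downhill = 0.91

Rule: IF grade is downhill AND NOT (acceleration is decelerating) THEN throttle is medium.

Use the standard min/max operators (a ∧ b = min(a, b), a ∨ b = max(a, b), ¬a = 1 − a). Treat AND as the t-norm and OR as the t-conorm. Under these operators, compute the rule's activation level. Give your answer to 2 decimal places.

firing strength: downhill=0.91, ¬decelerating=1−0.23=0.77; AND[min(a, b)] → w = 0.77

0.77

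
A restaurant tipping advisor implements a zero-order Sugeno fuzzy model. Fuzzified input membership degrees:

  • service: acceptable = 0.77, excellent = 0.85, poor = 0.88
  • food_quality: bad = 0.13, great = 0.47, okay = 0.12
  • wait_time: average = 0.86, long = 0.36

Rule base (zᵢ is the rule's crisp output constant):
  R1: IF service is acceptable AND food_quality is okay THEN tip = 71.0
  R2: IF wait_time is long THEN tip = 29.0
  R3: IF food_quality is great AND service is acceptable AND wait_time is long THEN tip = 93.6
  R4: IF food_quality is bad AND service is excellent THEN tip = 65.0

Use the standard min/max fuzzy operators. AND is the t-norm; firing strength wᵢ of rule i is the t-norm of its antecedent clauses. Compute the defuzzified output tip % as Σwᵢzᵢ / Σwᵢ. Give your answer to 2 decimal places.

63.00

R1 (z=71.0): acceptable=0.77, okay=0.12; AND[min(a, b)] → w = 0.12
R2 (z=29.0): long=0.36 → w = 0.36
R3 (z=93.6): great=0.47, acceptable=0.77, long=0.36; AND[min(a, b)] → w = 0.36
R4 (z=65.0): bad=0.13, excellent=0.85; AND[min(a, b)] → w = 0.13
Weighted average = (0.12·71.0 + 0.36·29.0 + 0.36·93.6 + 0.13·65.0) / (0.12 + 0.36 + 0.36 + 0.13)
  = 61.1060 / 0.9700 = 63.00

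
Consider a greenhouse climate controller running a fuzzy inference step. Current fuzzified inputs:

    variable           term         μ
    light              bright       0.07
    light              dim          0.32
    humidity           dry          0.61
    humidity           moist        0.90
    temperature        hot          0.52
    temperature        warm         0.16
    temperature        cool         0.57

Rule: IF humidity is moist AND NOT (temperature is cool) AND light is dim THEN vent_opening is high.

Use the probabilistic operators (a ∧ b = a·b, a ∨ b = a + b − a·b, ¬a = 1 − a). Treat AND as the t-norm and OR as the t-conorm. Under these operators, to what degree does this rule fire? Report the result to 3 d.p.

0.124

firing strength: moist=0.90, ¬cool=1−0.57=0.43, dim=0.32; AND[a·b] → w = 0.1238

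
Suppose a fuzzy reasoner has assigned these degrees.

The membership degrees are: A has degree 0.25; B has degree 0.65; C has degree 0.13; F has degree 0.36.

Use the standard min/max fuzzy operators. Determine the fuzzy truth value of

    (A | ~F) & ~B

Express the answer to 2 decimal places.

~F = 1 − 0.36 = 0.64
A | ~F = max(a, b) on (0.25, 0.64) = 0.64
~B = 1 − 0.65 = 0.35
(A | ~F) & ~B = min(a, b) on (0.64, 0.35) = 0.35

0.35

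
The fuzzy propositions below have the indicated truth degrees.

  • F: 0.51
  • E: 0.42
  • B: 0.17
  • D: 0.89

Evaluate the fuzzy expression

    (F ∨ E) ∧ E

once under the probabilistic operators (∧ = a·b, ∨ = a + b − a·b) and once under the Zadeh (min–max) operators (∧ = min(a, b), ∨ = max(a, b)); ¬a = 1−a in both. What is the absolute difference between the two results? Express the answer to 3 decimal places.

0.119

Under probabilistic:
  F ∨ E = a + b − a·b on (0.5100, 0.4200) = 0.7158
  (F ∨ E) ∧ E = a·b on (0.7158, 0.4200) = 0.3006
  → value = 0.3006
Under Zadeh (min–max):
  F ∨ E = max(a, b) on (0.51, 0.42) = 0.51
  (F ∨ E) ∧ E = min(a, b) on (0.51, 0.42) = 0.42
  → value = 0.4200
|0.3006 − 0.4200| = 0.119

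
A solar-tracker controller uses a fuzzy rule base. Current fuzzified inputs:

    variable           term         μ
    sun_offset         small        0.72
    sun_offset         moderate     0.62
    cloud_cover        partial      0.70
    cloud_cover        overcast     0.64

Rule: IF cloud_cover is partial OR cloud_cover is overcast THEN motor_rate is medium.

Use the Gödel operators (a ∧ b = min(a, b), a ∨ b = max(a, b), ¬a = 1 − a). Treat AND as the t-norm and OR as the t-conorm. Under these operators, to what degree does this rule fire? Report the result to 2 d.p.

firing strength: partial=0.70, overcast=0.64; OR[max(a, b)] → w = 0.70

0.70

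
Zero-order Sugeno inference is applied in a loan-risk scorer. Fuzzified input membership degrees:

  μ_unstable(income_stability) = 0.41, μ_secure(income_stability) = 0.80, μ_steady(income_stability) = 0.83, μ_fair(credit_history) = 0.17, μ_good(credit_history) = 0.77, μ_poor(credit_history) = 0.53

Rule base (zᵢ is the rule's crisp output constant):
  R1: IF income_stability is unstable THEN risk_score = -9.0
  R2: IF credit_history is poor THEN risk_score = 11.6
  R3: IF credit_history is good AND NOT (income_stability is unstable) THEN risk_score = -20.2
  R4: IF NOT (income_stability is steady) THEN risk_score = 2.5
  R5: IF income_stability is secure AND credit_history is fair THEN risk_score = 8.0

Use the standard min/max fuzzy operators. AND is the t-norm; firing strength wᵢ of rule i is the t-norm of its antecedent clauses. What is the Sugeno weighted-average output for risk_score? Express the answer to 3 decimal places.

R1 (z=-9.0): unstable=0.41 → w = 0.41
R2 (z=11.6): poor=0.53 → w = 0.53
R3 (z=-20.2): good=0.77, ¬unstable=1−0.41=0.59; AND[min(a, b)] → w = 0.59
R4 (z=2.5): ¬steady=1−0.83=0.17 → w = 0.17
R5 (z=8.0): secure=0.80, fair=0.17; AND[min(a, b)] → w = 0.17
Weighted average = (0.41·-9.0 + 0.53·11.6 + 0.59·-20.2 + 0.17·2.5 + 0.17·8.0) / (0.41 + 0.53 + 0.59 + 0.17 + 0.17)
  = -7.6750 / 1.8700 = -4.104

-4.104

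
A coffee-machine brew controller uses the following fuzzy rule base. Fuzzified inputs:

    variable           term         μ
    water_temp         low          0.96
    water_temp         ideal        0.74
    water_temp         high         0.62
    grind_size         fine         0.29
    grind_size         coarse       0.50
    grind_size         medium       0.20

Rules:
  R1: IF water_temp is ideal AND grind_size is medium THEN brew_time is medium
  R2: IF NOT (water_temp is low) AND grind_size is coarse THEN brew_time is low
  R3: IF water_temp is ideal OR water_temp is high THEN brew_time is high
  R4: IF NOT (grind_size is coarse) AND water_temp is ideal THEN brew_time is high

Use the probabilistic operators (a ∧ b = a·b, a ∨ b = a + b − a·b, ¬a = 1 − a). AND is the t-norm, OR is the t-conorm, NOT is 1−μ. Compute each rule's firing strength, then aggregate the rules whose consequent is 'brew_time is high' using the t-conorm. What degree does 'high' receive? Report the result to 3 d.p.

R1: ideal=0.74, medium=0.20; AND[a·b] → w = 0.1480
R2: ¬low=1−0.96=0.04, coarse=0.50; AND[a·b] → w = 0.0200
R3: ideal=0.74, high=0.62; OR[a + b − a·b] → w = 0.9012
R4: ¬coarse=1−0.50=0.50, ideal=0.74; AND[a·b] → w = 0.3700
Rules with consequent 'high': {R3, R4} → strengths 0.9012, 0.3700
Aggregate via t-conorm [a + b − a·b]: 0.9378

0.938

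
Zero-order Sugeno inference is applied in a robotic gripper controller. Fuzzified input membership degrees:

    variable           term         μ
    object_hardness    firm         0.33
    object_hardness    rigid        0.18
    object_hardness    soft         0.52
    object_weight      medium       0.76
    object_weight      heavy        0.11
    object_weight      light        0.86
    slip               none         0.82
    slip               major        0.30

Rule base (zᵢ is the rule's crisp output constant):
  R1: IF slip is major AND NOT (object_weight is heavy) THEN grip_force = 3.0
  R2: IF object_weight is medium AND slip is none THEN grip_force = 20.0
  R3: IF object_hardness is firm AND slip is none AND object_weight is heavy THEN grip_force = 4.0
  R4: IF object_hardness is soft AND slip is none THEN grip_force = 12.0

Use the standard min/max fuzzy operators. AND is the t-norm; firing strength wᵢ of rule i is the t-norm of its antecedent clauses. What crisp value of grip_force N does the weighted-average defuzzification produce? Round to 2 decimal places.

13.48

R1 (z=3.0): major=0.30, ¬heavy=1−0.11=0.89; AND[min(a, b)] → w = 0.30
R2 (z=20.0): medium=0.76, none=0.82; AND[min(a, b)] → w = 0.76
R3 (z=4.0): firm=0.33, none=0.82, heavy=0.11; AND[min(a, b)] → w = 0.11
R4 (z=12.0): soft=0.52, none=0.82; AND[min(a, b)] → w = 0.52
Weighted average = (0.30·3.0 + 0.76·20.0 + 0.11·4.0 + 0.52·12.0) / (0.30 + 0.76 + 0.11 + 0.52)
  = 22.7800 / 1.6900 = 13.48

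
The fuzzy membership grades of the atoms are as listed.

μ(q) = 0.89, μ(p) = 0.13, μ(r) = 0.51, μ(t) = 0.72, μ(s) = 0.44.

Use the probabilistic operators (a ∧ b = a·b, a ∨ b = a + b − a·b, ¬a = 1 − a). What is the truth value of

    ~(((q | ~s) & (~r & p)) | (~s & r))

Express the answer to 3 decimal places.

0.671

~s = 1 − 0.4400 = 0.5600
q | ~s = a + b − a·b on (0.8900, 0.5600) = 0.9516
~r = 1 − 0.5100 = 0.4900
~r & p = a·b on (0.4900, 0.1300) = 0.0637
(q | ~s) & (~r & p) = a·b on (0.9516, 0.0637) = 0.0606
~s = 1 − 0.4400 = 0.5600
~s & r = a·b on (0.5600, 0.5100) = 0.2856
((q | ~s) & (~r & p)) | (~s & r) = a + b − a·b on (0.0606, 0.2856) = 0.3289
~(((q | ~s) & (~r & p)) | (~s & r)) = 1 − 0.3289 = 0.6711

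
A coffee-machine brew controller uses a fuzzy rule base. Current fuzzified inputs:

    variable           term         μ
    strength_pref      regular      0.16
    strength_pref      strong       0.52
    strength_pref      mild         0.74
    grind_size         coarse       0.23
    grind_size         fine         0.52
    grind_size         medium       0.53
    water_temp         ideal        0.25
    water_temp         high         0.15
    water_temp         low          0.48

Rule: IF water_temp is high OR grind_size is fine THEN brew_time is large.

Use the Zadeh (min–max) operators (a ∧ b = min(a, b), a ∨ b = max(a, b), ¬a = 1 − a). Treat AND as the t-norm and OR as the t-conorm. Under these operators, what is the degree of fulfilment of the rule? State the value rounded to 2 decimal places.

0.52

firing strength: high=0.15, fine=0.52; OR[max(a, b)] → w = 0.52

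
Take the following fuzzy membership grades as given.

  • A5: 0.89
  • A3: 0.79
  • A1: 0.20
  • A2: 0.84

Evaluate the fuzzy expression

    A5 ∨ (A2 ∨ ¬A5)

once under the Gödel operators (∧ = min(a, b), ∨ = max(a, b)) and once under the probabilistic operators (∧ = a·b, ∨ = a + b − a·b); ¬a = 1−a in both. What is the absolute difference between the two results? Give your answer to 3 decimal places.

Under Gödel:
  ¬A5 = 1 − 0.89 = 0.11
  A2 ∨ ¬A5 = max(a, b) on (0.84, 0.11) = 0.84
  A5 ∨ (A2 ∨ ¬A5) = max(a, b) on (0.89, 0.84) = 0.89
  → value = 0.8900
Under probabilistic:
  ¬A5 = 1 − 0.8900 = 0.1100
  A2 ∨ ¬A5 = a + b − a·b on (0.8400, 0.1100) = 0.8576
  A5 ∨ (A2 ∨ ¬A5) = a + b − a·b on (0.8900, 0.8576) = 0.9843
  → value = 0.9843
|0.8900 − 0.9843| = 0.094

0.094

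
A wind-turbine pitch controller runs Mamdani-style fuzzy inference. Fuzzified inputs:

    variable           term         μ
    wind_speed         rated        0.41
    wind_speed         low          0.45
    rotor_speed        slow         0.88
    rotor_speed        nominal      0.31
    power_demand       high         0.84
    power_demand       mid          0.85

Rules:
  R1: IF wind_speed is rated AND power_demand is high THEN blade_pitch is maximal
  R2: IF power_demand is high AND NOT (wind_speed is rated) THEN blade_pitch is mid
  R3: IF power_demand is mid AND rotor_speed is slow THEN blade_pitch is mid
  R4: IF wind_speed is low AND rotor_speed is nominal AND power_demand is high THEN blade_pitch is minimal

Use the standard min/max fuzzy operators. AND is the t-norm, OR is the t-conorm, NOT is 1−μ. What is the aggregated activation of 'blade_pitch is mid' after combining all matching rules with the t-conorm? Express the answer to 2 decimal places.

0.85

R1: rated=0.41, high=0.84; AND[min(a, b)] → w = 0.41
R2: high=0.84, ¬rated=1−0.41=0.59; AND[min(a, b)] → w = 0.59
R3: mid=0.85, slow=0.88; AND[min(a, b)] → w = 0.85
R4: low=0.45, nominal=0.31, high=0.84; AND[min(a, b)] → w = 0.31
Rules with consequent 'mid': {R2, R3} → strengths 0.59, 0.85
Aggregate via t-conorm [max(a, b)]: 0.85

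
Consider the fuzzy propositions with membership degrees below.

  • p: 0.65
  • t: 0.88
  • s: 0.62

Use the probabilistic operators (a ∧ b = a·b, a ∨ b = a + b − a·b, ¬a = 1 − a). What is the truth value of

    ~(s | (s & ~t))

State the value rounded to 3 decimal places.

~t = 1 − 0.8800 = 0.1200
s & ~t = a·b on (0.6200, 0.1200) = 0.0744
s | (s & ~t) = a + b − a·b on (0.6200, 0.0744) = 0.6483
~(s | (s & ~t)) = 1 − 0.6483 = 0.3517

0.352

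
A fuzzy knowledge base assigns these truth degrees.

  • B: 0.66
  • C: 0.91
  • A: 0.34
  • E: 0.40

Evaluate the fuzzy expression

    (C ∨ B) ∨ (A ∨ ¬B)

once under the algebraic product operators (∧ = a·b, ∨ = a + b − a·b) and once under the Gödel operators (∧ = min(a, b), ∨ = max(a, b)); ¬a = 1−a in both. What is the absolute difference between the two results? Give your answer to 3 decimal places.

Under algebraic product:
  C ∨ B = a + b − a·b on (0.9100, 0.6600) = 0.9694
  ¬B = 1 − 0.6600 = 0.3400
  A ∨ ¬B = a + b − a·b on (0.3400, 0.3400) = 0.5644
  (C ∨ B) ∨ (A ∨ ¬B) = a + b − a·b on (0.9694, 0.5644) = 0.9867
  → value = 0.9867
Under Gödel:
  C ∨ B = max(a, b) on (0.91, 0.66) = 0.91
  ¬B = 1 − 0.66 = 0.34
  A ∨ ¬B = max(a, b) on (0.34, 0.34) = 0.34
  (C ∨ B) ∨ (A ∨ ¬B) = max(a, b) on (0.91, 0.34) = 0.91
  → value = 0.9100
|0.9867 − 0.9100| = 0.077

0.077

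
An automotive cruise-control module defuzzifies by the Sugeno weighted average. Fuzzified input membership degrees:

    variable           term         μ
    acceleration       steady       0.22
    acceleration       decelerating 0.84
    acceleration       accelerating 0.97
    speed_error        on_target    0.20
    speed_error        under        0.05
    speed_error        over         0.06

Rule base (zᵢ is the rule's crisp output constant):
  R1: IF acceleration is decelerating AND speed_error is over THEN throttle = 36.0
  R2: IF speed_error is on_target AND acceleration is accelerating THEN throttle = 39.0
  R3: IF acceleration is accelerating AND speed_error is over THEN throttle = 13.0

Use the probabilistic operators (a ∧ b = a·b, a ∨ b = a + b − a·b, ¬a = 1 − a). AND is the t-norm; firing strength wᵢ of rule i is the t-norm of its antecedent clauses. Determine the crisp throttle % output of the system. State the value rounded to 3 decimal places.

33.500

R1 (z=36.0): decelerating=0.84, over=0.06; AND[a·b] → w = 0.0504
R2 (z=39.0): on_target=0.20, accelerating=0.97; AND[a·b] → w = 0.1940
R3 (z=13.0): accelerating=0.97, over=0.06; AND[a·b] → w = 0.0582
Weighted average = (0.0504·36.0 + 0.1940·39.0 + 0.0582·13.0) / (0.0504 + 0.1940 + 0.0582)
  = 10.1370 / 0.3026 = 33.500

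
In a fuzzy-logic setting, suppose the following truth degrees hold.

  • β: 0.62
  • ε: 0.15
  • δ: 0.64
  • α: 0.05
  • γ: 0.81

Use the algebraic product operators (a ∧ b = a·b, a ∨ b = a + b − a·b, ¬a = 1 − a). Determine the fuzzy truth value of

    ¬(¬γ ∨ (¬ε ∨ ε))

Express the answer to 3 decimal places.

0.103

¬γ = 1 − 0.8100 = 0.1900
¬ε = 1 − 0.1500 = 0.8500
¬ε ∨ ε = a + b − a·b on (0.8500, 0.1500) = 0.8725
¬γ ∨ (¬ε ∨ ε) = a + b − a·b on (0.1900, 0.8725) = 0.8967
¬(¬γ ∨ (¬ε ∨ ε)) = 1 − 0.8967 = 0.1033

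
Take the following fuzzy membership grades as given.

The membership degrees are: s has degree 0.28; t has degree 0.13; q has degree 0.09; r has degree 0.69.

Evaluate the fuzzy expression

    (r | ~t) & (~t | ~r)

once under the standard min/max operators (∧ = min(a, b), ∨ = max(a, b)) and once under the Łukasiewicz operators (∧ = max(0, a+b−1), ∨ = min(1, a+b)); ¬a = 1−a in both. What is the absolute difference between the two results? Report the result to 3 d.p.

Under standard min/max:
  ~t = 1 − 0.13 = 0.87
  r | ~t = max(a, b) on (0.69, 0.87) = 0.87
  ~t = 1 − 0.13 = 0.87
  ~r = 1 − 0.69 = 0.31
  ~t | ~r = max(a, b) on (0.87, 0.31) = 0.87
  (r | ~t) & (~t | ~r) = min(a, b) on (0.87, 0.87) = 0.87
  → value = 0.8700
Under Łukasiewicz:
  ~t = 1 − 0.13 = 0.87
  r | ~t = min(1, a+b) on (0.69, 0.87) = 1.00
  ~t = 1 − 0.13 = 0.87
  ~r = 1 − 0.69 = 0.31
  ~t | ~r = min(1, a+b) on (0.87, 0.31) = 1.00
  (r | ~t) & (~t | ~r) = max(0, a+b−1) on (1.00, 1.00) = 1.00
  → value = 1.0000
|0.8700 − 1.0000| = 0.130

0.130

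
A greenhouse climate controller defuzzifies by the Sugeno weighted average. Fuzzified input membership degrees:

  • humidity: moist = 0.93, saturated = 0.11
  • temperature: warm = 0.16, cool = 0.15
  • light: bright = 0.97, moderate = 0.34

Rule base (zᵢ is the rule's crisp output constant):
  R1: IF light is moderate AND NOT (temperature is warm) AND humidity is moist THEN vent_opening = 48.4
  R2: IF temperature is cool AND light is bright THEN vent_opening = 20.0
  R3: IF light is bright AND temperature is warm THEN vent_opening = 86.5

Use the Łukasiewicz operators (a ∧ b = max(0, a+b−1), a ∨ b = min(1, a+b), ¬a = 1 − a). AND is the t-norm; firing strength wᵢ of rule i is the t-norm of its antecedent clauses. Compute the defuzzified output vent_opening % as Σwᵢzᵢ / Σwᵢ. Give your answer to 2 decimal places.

R1 (z=48.4): moderate=0.34, ¬warm=1−0.16=0.84, moist=0.93; AND[max(0, a+b−1)] → w = 0.11
R2 (z=20.0): cool=0.15, bright=0.97; AND[max(0, a+b−1)] → w = 0.12
R3 (z=86.5): bright=0.97, warm=0.16; AND[max(0, a+b−1)] → w = 0.13
Weighted average = (0.11·48.4 + 0.12·20.0 + 0.13·86.5) / (0.11 + 0.12 + 0.13)
  = 18.9690 / 0.3600 = 52.69

52.69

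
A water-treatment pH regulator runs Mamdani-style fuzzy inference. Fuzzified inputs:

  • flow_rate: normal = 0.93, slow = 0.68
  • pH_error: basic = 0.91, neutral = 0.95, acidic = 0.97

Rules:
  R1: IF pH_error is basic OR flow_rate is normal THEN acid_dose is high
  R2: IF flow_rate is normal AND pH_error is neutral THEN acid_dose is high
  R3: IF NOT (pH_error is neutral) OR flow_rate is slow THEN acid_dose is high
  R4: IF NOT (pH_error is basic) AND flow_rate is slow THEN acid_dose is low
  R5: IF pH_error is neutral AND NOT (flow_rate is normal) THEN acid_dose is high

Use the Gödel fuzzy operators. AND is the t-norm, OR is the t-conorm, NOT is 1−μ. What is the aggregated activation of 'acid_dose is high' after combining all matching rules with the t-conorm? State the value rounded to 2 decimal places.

R1: basic=0.91, normal=0.93; OR[max(a, b)] → w = 0.93
R2: normal=0.93, neutral=0.95; AND[min(a, b)] → w = 0.93
R3: ¬neutral=1−0.95=0.05, slow=0.68; OR[max(a, b)] → w = 0.68
R4: ¬basic=1−0.91=0.09, slow=0.68; AND[min(a, b)] → w = 0.09
R5: neutral=0.95, ¬normal=1−0.93=0.07; AND[min(a, b)] → w = 0.07
Rules with consequent 'high': {R1, R2, R3, R5} → strengths 0.93, 0.93, 0.68, 0.07
Aggregate via t-conorm [max(a, b)]: 0.93

0.93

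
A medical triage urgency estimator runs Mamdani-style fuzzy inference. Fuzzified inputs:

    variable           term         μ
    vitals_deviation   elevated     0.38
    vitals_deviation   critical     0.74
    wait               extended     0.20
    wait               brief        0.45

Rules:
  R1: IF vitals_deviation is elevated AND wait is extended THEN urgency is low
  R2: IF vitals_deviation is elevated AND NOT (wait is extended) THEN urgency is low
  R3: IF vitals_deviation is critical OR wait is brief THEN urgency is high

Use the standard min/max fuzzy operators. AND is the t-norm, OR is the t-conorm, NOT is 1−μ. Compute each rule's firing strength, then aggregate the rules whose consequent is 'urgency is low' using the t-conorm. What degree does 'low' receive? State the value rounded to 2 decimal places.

R1: elevated=0.38, extended=0.20; AND[min(a, b)] → w = 0.20
R2: elevated=0.38, ¬extended=1−0.20=0.80; AND[min(a, b)] → w = 0.38
R3: critical=0.74, brief=0.45; OR[max(a, b)] → w = 0.74
Rules with consequent 'low': {R1, R2} → strengths 0.20, 0.38
Aggregate via t-conorm [max(a, b)]: 0.38

0.38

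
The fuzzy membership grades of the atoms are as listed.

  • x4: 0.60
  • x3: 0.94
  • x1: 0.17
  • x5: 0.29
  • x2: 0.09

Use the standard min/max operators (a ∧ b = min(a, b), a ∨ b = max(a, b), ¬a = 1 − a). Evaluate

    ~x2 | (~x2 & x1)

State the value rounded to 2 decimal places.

0.91

~x2 = 1 − 0.09 = 0.91
~x2 = 1 − 0.09 = 0.91
~x2 & x1 = min(a, b) on (0.91, 0.17) = 0.17
~x2 | (~x2 & x1) = max(a, b) on (0.91, 0.17) = 0.91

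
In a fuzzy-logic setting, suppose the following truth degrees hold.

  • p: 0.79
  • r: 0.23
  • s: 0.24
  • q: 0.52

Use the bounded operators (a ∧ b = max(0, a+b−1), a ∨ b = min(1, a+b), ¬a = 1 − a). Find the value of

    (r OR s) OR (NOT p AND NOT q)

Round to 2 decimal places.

r OR s = min(1, a+b) on (0.23, 0.24) = 0.47
NOT p = 1 − 0.79 = 0.21
NOT q = 1 − 0.52 = 0.48
NOT p AND NOT q = max(0, a+b−1) on (0.21, 0.48) = 0.00
(r OR s) OR (NOT p AND NOT q) = min(1, a+b) on (0.47, 0.00) = 0.47

0.47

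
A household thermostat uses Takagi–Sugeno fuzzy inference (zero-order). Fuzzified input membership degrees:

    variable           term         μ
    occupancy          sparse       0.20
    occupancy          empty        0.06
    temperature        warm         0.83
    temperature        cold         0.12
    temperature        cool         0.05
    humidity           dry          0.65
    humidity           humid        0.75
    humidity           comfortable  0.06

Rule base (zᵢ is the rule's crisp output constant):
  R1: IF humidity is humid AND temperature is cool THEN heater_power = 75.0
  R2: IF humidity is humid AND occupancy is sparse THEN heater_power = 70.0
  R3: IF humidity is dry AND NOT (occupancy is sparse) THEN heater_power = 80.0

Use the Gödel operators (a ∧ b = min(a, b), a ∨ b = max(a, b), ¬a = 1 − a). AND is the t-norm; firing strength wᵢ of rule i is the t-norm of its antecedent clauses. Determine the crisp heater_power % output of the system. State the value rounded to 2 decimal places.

R1 (z=75.0): humid=0.75, cool=0.05; AND[min(a, b)] → w = 0.05
R2 (z=70.0): humid=0.75, sparse=0.20; AND[min(a, b)] → w = 0.20
R3 (z=80.0): dry=0.65, ¬sparse=1−0.20=0.80; AND[min(a, b)] → w = 0.65
Weighted average = (0.05·75.0 + 0.20·70.0 + 0.65·80.0) / (0.05 + 0.20 + 0.65)
  = 69.7500 / 0.9000 = 77.50

77.50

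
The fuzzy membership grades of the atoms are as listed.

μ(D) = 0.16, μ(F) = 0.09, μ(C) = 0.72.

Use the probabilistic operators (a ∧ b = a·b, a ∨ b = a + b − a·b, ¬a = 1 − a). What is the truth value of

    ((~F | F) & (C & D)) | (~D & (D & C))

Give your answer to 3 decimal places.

~F = 1 − 0.0900 = 0.9100
~F | F = a + b − a·b on (0.9100, 0.0900) = 0.9181
C & D = a·b on (0.7200, 0.1600) = 0.1152
(~F | F) & (C & D) = a·b on (0.9181, 0.1152) = 0.1058
~D = 1 − 0.1600 = 0.8400
D & C = a·b on (0.1600, 0.7200) = 0.1152
~D & (D & C) = a·b on (0.8400, 0.1152) = 0.0968
((~F | F) & (C & D)) | (~D & (D & C)) = a + b − a·b on (0.1058, 0.0968) = 0.1923

0.192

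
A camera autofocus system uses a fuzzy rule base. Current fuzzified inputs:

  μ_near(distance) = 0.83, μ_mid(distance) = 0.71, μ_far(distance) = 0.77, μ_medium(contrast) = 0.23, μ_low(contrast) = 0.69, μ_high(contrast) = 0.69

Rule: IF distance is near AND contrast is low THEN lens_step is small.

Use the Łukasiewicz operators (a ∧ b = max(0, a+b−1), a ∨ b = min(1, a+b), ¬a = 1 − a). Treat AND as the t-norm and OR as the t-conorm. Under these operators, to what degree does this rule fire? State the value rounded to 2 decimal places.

firing strength: near=0.83, low=0.69; AND[max(0, a+b−1)] → w = 0.52

0.52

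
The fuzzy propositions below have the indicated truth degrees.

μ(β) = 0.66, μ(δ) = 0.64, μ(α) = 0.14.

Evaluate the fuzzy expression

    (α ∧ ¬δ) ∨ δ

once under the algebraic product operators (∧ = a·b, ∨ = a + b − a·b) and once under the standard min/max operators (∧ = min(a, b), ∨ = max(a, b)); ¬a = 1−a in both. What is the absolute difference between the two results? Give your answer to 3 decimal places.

0.018

Under algebraic product:
  ¬δ = 1 − 0.6400 = 0.3600
  α ∧ ¬δ = a·b on (0.1400, 0.3600) = 0.0504
  (α ∧ ¬δ) ∨ δ = a + b − a·b on (0.0504, 0.6400) = 0.6581
  → value = 0.6581
Under standard min/max:
  ¬δ = 1 − 0.64 = 0.36
  α ∧ ¬δ = min(a, b) on (0.14, 0.36) = 0.14
  (α ∧ ¬δ) ∨ δ = max(a, b) on (0.14, 0.64) = 0.64
  → value = 0.6400
|0.6581 − 0.6400| = 0.018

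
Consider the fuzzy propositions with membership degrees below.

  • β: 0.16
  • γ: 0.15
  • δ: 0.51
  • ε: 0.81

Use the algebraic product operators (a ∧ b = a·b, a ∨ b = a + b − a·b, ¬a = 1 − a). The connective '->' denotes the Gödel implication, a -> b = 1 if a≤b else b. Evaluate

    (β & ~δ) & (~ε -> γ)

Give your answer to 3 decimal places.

0.012

~δ = 1 − 0.5100 = 0.4900
β & ~δ = a·b on (0.1600, 0.4900) = 0.0784
~ε = 1 − 0.8100 = 0.1900
~ε -> γ  [Gödel: 1 if a≤b else b] with a=0.1900, b=0.1500 → 0.1500
(β & ~δ) & (~ε -> γ) = a·b on (0.0784, 0.1500) = 0.0118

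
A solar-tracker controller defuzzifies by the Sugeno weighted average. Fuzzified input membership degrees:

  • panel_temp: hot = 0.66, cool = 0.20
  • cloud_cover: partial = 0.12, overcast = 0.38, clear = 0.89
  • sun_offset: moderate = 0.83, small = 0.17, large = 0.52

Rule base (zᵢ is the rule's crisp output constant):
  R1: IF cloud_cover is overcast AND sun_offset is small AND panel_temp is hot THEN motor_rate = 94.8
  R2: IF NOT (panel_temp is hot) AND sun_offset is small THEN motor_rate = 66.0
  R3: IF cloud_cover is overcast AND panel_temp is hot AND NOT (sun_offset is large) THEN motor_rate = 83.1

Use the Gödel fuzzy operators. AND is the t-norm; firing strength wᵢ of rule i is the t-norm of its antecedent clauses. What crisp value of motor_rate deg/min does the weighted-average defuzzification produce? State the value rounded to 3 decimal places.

R1 (z=94.8): overcast=0.38, small=0.17, hot=0.66; AND[min(a, b)] → w = 0.17
R2 (z=66.0): ¬hot=1−0.66=0.34, small=0.17; AND[min(a, b)] → w = 0.17
R3 (z=83.1): overcast=0.38, hot=0.66, ¬large=1−0.52=0.48; AND[min(a, b)] → w = 0.38
Weighted average = (0.17·94.8 + 0.17·66.0 + 0.38·83.1) / (0.17 + 0.17 + 0.38)
  = 58.9140 / 0.7200 = 81.825

81.825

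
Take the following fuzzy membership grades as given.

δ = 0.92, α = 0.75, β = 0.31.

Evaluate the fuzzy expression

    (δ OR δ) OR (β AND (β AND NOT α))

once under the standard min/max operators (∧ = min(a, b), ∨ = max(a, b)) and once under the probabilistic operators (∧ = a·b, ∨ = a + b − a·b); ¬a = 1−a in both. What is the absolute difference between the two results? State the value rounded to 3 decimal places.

Under standard min/max:
  δ OR δ = max(a, b) on (0.92, 0.92) = 0.92
  NOT α = 1 − 0.75 = 0.25
  β AND NOT α = min(a, b) on (0.31, 0.25) = 0.25
  β AND (β AND NOT α) = min(a, b) on (0.31, 0.25) = 0.25
  (δ OR δ) OR (β AND (β AND NOT α)) = max(a, b) on (0.92, 0.25) = 0.92
  → value = 0.9200
Under probabilistic:
  δ OR δ = a + b − a·b on (0.9200, 0.9200) = 0.9936
  NOT α = 1 − 0.7500 = 0.2500
  β AND NOT α = a·b on (0.3100, 0.2500) = 0.0775
  β AND (β AND NOT α) = a·b on (0.3100, 0.0775) = 0.0240
  (δ OR δ) OR (β AND (β AND NOT α)) = a + b − a·b on (0.9936, 0.0240) = 0.9938
  → value = 0.9938
|0.9200 − 0.9938| = 0.074

0.074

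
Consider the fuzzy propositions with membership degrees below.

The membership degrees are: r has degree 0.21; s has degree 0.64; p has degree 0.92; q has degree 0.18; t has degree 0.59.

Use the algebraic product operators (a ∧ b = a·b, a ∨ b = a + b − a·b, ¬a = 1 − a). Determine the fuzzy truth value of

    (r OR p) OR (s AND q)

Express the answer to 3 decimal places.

r OR p = a + b − a·b on (0.2100, 0.9200) = 0.9368
s AND q = a·b on (0.6400, 0.1800) = 0.1152
(r OR p) OR (s AND q) = a + b − a·b on (0.9368, 0.1152) = 0.9441

0.944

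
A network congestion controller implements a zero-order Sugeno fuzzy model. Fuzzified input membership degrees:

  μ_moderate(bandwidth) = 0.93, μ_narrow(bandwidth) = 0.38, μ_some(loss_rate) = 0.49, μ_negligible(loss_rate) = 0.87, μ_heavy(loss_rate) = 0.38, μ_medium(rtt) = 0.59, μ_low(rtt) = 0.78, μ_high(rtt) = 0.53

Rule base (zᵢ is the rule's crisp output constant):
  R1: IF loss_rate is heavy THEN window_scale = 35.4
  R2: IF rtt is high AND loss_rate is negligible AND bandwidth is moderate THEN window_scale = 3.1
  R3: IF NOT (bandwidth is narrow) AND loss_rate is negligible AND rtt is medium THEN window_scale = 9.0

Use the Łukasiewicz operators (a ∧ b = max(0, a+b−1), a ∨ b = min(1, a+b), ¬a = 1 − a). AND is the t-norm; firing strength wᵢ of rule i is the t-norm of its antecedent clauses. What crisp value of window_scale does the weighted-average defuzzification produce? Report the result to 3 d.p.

19.234

R1 (z=35.4): heavy=0.38 → w = 0.38
R2 (z=3.1): high=0.53, negligible=0.87, moderate=0.93; AND[max(0, a+b−1)] → w = 0.33
R3 (z=9.0): ¬narrow=1−0.38=0.62, negligible=0.87, medium=0.59; AND[max(0, a+b−1)] → w = 0.08
Weighted average = (0.38·35.4 + 0.33·3.1 + 0.08·9.0) / (0.38 + 0.33 + 0.08)
  = 15.1950 / 0.7900 = 19.234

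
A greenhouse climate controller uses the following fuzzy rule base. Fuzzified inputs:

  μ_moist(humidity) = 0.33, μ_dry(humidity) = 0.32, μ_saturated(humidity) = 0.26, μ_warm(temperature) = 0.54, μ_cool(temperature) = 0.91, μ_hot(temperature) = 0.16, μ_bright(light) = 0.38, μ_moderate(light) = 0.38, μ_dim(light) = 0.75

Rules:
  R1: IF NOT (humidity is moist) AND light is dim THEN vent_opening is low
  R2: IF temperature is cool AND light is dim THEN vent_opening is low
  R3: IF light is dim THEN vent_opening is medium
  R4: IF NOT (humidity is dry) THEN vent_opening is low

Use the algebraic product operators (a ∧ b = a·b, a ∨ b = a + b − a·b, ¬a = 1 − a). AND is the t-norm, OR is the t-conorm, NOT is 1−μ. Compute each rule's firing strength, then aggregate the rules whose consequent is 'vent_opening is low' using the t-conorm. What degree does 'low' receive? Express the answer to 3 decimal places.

R1: ¬moist=1−0.33=0.67, dim=0.75; AND[a·b] → w = 0.5025
R2: cool=0.91, dim=0.75; AND[a·b] → w = 0.6825
R3: dim=0.75 → w = 0.7500
R4: ¬dry=1−0.32=0.68 → w = 0.6800
Rules with consequent 'low': {R1, R2, R4} → strengths 0.5025, 0.6825, 0.6800
Aggregate via t-conorm [a + b − a·b]: 0.9495

0.949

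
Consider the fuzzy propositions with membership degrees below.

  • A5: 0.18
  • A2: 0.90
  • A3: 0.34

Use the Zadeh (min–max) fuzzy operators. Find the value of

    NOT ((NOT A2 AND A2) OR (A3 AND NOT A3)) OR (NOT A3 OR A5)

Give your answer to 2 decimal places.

0.66

NOT A2 = 1 − 0.90 = 0.10
NOT A2 AND A2 = min(a, b) on (0.10, 0.90) = 0.10
NOT A3 = 1 − 0.34 = 0.66
A3 AND NOT A3 = min(a, b) on (0.34, 0.66) = 0.34
(NOT A2 AND A2) OR (A3 AND NOT A3) = max(a, b) on (0.10, 0.34) = 0.34
NOT ((NOT A2 AND A2) OR (A3 AND NOT A3)) = 1 − 0.34 = 0.66
NOT A3 = 1 − 0.34 = 0.66
NOT A3 OR A5 = max(a, b) on (0.66, 0.18) = 0.66
NOT ((NOT A2 AND A2) OR (A3 AND NOT A3)) OR (NOT A3 OR A5) = max(a, b) on (0.66, 0.66) = 0.66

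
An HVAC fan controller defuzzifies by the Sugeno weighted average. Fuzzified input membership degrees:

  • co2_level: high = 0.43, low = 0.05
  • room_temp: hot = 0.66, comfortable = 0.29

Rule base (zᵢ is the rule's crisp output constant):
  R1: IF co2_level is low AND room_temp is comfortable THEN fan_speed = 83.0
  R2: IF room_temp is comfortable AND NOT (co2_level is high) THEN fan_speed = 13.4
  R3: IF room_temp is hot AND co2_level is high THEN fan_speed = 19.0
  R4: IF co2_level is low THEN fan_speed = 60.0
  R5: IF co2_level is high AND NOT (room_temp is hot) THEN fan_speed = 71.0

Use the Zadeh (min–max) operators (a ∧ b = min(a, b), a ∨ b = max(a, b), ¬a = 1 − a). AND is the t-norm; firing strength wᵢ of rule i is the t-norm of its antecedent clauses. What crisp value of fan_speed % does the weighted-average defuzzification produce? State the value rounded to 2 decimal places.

R1 (z=83.0): low=0.05, comfortable=0.29; AND[min(a, b)] → w = 0.05
R2 (z=13.4): comfortable=0.29, ¬high=1−0.43=0.57; AND[min(a, b)] → w = 0.29
R3 (z=19.0): hot=0.66, high=0.43; AND[min(a, b)] → w = 0.43
R4 (z=60.0): low=0.05 → w = 0.05
R5 (z=71.0): high=0.43, ¬hot=1−0.66=0.34; AND[min(a, b)] → w = 0.34
Weighted average = (0.05·83.0 + 0.29·13.4 + 0.43·19.0 + 0.05·60.0 + 0.34·71.0) / (0.05 + 0.29 + 0.43 + 0.05 + 0.34)
  = 43.3460 / 1.1600 = 37.37

37.37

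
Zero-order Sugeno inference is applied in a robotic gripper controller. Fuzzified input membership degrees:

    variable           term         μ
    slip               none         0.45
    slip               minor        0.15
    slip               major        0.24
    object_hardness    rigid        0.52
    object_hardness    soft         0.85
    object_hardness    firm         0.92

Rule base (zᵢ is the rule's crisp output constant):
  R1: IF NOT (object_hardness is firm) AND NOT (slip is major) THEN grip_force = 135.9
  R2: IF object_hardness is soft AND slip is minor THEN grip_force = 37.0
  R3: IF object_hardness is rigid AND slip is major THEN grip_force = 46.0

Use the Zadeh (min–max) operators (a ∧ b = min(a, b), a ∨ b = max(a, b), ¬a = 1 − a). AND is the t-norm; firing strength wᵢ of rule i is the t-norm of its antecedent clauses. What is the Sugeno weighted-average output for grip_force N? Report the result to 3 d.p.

R1 (z=135.9): ¬firm=1−0.92=0.08, ¬major=1−0.24=0.76; AND[min(a, b)] → w = 0.08
R2 (z=37.0): soft=0.85, minor=0.15; AND[min(a, b)] → w = 0.15
R3 (z=46.0): rigid=0.52, major=0.24; AND[min(a, b)] → w = 0.24
Weighted average = (0.08·135.9 + 0.15·37.0 + 0.24·46.0) / (0.08 + 0.15 + 0.24)
  = 27.4620 / 0.4700 = 58.430

58.430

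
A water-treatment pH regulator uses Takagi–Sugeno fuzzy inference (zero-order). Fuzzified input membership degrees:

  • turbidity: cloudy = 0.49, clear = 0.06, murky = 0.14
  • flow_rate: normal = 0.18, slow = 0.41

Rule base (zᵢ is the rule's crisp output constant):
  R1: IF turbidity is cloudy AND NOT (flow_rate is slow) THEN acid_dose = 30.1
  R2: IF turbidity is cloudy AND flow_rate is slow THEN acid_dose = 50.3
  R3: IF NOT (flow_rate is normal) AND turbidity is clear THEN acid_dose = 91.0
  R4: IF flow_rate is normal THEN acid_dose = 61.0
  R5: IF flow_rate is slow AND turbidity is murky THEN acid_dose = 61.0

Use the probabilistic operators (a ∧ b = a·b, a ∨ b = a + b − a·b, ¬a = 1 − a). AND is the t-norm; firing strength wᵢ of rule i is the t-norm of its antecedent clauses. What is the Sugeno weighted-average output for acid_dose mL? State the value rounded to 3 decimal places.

R1 (z=30.1): cloudy=0.49, ¬slow=1−0.41=0.59; AND[a·b] → w = 0.2891
R2 (z=50.3): cloudy=0.49, slow=0.41; AND[a·b] → w = 0.2009
R3 (z=91.0): ¬normal=1−0.18=0.82, clear=0.06; AND[a·b] → w = 0.0492
R4 (z=61.0): normal=0.18 → w = 0.1800
R5 (z=61.0): slow=0.41, murky=0.14; AND[a·b] → w = 0.0574
Weighted average = (0.2891·30.1 + 0.2009·50.3 + 0.0492·91.0 + 0.1800·61.0 + 0.0574·61.0) / (0.2891 + 0.2009 + 0.0492 + 0.1800 + 0.0574)
  = 37.7658 / 0.7766 = 48.630

48.630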